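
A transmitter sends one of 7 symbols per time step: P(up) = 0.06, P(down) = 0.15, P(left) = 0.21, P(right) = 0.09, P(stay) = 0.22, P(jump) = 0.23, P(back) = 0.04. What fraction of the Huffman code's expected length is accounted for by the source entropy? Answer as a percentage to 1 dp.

98.6%

Entropy H = −Σ p log₂ p ≈ 2.5936 bits.
Huffman merges: 1/25+3/50→1/10; 9/100+1/10→19/100; 3/20+19/100→17/50; 21/100+11/50→43/100; 23/100+17/50→57/100; 43/100+57/100→1. L = 263/100 ≈ 2.6300.
Efficiency = H/L = 2.5936/2.6300 = 98.6%.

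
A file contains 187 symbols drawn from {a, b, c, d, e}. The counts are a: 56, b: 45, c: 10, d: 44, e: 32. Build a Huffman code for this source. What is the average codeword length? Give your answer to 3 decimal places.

Probabilities are the counts divided by 187.
Repeatedly combine the two least-probable nodes; the expected code length is the sum of the merged weights.
merge 10/187 + 32/187 → 42/187
merge 42/187 + 4/17 → 86/187
merge 45/187 + 56/187 → 101/187
merge 86/187 + 101/187 → 1
L = 42/187 + 86/187 + 101/187 + 1 = 416/187 ≈ 2.225 bits/symbol.

2.225 bits/symbol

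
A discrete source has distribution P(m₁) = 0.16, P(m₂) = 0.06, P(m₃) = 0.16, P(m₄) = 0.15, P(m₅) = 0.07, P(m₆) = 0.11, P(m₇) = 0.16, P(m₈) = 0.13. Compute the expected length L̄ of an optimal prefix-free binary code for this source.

2.97 bits/symbol

Repeatedly combine the two least-probable nodes; the expected code length is the sum of the merged weights.
merge 3/50 + 7/100 → 13/100
merge 11/100 + 13/100 → 6/25
merge 13/100 + 3/20 → 7/25
merge 4/25 + 4/25 → 8/25
merge 4/25 + 6/25 → 2/5
merge 7/25 + 8/25 → 3/5
merge 2/5 + 3/5 → 1
L = 13/100 + 6/25 + 7/25 + 8/25 + 2/5 + 3/5 + 1 = 297/100 = 2.97 bits/symbol.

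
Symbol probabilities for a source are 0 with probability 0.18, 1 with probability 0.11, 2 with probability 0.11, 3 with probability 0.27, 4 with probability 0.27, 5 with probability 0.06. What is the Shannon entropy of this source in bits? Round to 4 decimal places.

H = −Σ pᵢ log₂ pᵢ.
−0.18·log₂(0.18) = 0.4453
−0.11·log₂(0.11) = 0.3503
−0.11·log₂(0.11) = 0.3503
−0.27·log₂(0.27) = 0.5100
−0.27·log₂(0.27) = 0.5100
−0.06·log₂(0.06) = 0.2435
Sum ≈ 2.4095 → 2.4095 bits.

2.4095 bits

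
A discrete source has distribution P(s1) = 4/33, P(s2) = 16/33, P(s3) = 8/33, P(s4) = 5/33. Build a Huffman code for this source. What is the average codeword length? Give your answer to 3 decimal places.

Repeatedly combine the two least-probable nodes; the expected code length is the sum of the merged weights.
merge 4/33 + 5/33 → 3/11
merge 8/33 + 3/11 → 17/33
merge 16/33 + 17/33 → 1
L = 3/11 + 17/33 + 1 = 59/33 ≈ 1.788 bits/symbol.

1.788 bits/symbol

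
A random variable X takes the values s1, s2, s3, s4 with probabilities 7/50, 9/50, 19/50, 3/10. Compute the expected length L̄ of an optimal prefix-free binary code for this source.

1.94 bits/symbol

Repeatedly combine the two least-probable nodes; the expected code length is the sum of the merged weights.
merge 7/50 + 9/50 → 8/25
merge 3/10 + 8/25 → 31/50
merge 19/50 + 31/50 → 1
L = 8/25 + 31/50 + 1 = 97/50 = 1.94 bits/symbol.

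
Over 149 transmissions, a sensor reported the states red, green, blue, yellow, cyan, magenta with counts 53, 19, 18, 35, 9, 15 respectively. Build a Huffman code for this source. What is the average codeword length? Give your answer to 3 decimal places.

Probabilities are the counts divided by 149.
Repeatedly combine the two least-probable nodes; the expected code length is the sum of the merged weights.
merge 9/149 + 15/149 → 24/149
merge 18/149 + 19/149 → 37/149
merge 24/149 + 35/149 → 59/149
merge 37/149 + 53/149 → 90/149
merge 59/149 + 90/149 → 1
L = 24/149 + 37/149 + 59/149 + 90/149 + 1 = 359/149 ≈ 2.409 bits/symbol.

2.409 bits/symbol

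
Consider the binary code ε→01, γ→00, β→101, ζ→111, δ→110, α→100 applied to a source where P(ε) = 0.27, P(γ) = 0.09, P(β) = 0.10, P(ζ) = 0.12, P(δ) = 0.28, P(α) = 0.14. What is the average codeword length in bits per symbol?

2.64 bits/symbol

L̄ = Σ pᵢ·ℓᵢ = 0.27·2 + 0.09·2 + 0.10·3 + 0.12·3 + 0.28·3 + 0.14·3 = 2.64 bits/symbol.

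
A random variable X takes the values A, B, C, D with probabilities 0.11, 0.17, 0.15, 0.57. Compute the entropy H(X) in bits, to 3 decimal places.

H = −Σ pᵢ log₂ pᵢ.
−0.11·log₂(0.11) = 0.3503
−0.17·log₂(0.17) = 0.4346
−0.15·log₂(0.15) = 0.4105
−0.57·log₂(0.57) = 0.4623
Sum ≈ 1.6577 → 1.658 bits.

1.658 bits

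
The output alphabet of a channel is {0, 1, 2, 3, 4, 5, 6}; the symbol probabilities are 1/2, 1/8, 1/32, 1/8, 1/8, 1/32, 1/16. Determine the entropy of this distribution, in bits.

2.1875 bits

Each probability is a power of 1/2, so log₂(1/p) is an integer.
H = Σ p·log₂(1/p) = 1/2·1 + 1/8·3 + 1/32·5 + 1/8·3 + 1/8·3 + 1/32·5 + 1/16·4 = 2.1875 bits.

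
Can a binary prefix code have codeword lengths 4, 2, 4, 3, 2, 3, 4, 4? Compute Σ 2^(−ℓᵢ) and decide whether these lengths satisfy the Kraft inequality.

1; yes

With common denominator 2^4 = 16: Σ 2^(−ℓᵢ) = 1/16 + 4/16 + 1/16 + 2/16 + 4/16 + 2/16 + 1/16 + 1/16 = 16/16 = 1.
Kraft's inequality requires Σ ≤ 1; here Σ = 1 ≤ 1, so such a prefix code exists.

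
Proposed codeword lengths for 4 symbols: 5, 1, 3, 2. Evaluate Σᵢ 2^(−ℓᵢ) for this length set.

With common denominator 2^5 = 32: Σ 2^(−ℓᵢ) = 1/32 + 16/32 + 4/32 + 8/32 = 29/32 = 0.90625.

0.90625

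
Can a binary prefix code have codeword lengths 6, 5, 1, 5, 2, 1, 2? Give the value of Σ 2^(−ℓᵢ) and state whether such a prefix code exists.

1.578125; no

With common denominator 2^6 = 64: Σ 2^(−ℓᵢ) = 1/64 + 2/64 + 32/64 + 2/64 + 16/64 + 32/64 + 16/64 = 101/64 = 1.578125.
Kraft's inequality requires Σ ≤ 1; here Σ = 1.578125 > 1, so no such prefix code exists.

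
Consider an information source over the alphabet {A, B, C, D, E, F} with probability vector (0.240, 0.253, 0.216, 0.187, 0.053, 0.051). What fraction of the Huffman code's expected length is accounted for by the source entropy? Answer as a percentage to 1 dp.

98.9%

Entropy H = −Σ p log₂ p ≈ 2.3692 bits.
Huffman merges: 51/1000+53/1000→13/125; 13/125+187/1000→291/1000; 27/125+6/25→57/125; 253/1000+291/1000→68/125; 57/125+68/125→1. L = 479/200 ≈ 2.3950.
Efficiency = H/L = 2.3692/2.3950 = 98.9%.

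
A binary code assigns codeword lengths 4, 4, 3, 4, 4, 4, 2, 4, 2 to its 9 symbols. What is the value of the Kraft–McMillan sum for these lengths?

1

With common denominator 2^4 = 16: Σ 2^(−ℓᵢ) = 1/16 + 1/16 + 2/16 + 1/16 + 1/16 + 1/16 + 4/16 + 1/16 + 4/16 = 16/16 = 1.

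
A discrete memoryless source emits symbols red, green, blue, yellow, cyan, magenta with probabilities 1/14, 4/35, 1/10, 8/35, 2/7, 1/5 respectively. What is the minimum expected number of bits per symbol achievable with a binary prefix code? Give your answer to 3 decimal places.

2.457 bits/symbol

Repeatedly combine the two least-probable nodes; the expected code length is the sum of the merged weights.
merge 1/14 + 1/10 → 6/35
merge 4/35 + 6/35 → 2/7
merge 1/5 + 8/35 → 3/7
merge 2/7 + 2/7 → 4/7
merge 3/7 + 4/7 → 1
L = 6/35 + 2/7 + 3/7 + 4/7 + 1 = 86/35 ≈ 2.457 bits/symbol.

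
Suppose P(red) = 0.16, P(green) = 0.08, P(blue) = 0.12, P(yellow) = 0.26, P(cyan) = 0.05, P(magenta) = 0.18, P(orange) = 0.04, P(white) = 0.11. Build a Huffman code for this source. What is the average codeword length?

Repeatedly combine the two least-probable nodes; the expected code length is the sum of the merged weights.
merge 1/25 + 1/20 → 9/100
merge 2/25 + 9/100 → 17/100
merge 11/100 + 3/25 → 23/100
merge 4/25 + 17/100 → 33/100
merge 9/50 + 23/100 → 41/100
merge 13/50 + 33/100 → 59/100
merge 41/100 + 59/100 → 1
L = 9/100 + 17/100 + 23/100 + 33/100 + 41/100 + 59/100 + 1 = 141/50 = 2.82 bits/symbol.

2.82 bits/symbol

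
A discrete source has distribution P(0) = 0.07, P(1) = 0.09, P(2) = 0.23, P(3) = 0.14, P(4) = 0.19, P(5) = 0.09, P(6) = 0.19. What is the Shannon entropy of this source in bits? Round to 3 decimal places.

H = −Σ pᵢ log₂ pᵢ.
−0.07·log₂(0.07) = 0.2686
−0.09·log₂(0.09) = 0.3127
−0.23·log₂(0.23) = 0.4877
−0.14·log₂(0.14) = 0.3971
−0.19·log₂(0.19) = 0.4552
−0.09·log₂(0.09) = 0.3127
−0.19·log₂(0.19) = 0.4552
Sum ≈ 2.6891 → 2.689 bits.

2.689 bits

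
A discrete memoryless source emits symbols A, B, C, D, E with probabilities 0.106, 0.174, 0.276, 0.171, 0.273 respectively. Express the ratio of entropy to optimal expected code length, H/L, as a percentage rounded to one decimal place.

98.5%

Entropy H = −Σ p log₂ p ≈ 2.2418 bits.
Huffman merges: 53/500+171/1000→277/1000; 87/500+273/1000→447/1000; 69/250+277/1000→553/1000; 447/1000+553/1000→1. L = 2277/1000 ≈ 2.2770.
Efficiency = H/L = 2.2418/2.2770 = 98.5%.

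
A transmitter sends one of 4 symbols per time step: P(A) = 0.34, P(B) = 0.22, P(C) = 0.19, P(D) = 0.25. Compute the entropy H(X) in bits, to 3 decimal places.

1.965 bits

H = −Σ pᵢ log₂ pᵢ.
−0.34·log₂(0.34) = 0.5292
−0.22·log₂(0.22) = 0.4806
−0.19·log₂(0.19) = 0.4552
−0.25·log₂(0.25) = 0.5000
Sum ≈ 1.9650 → 1.965 bits.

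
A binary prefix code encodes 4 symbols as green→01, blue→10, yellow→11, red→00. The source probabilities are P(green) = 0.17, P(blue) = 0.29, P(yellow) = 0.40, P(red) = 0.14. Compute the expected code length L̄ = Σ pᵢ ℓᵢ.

L̄ = Σ pᵢ·ℓᵢ = 0.17·2 + 0.29·2 + 0.40·2 + 0.14·2 = 2 bits/symbol.

2 bits/symbol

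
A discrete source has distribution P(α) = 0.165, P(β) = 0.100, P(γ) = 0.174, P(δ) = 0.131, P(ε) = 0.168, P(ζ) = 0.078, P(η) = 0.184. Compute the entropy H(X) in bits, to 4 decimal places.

H = −Σ pᵢ log₂ pᵢ.
−0.165·log₂(0.165) = 0.4289
−0.100·log₂(0.100) = 0.3322
−0.174·log₂(0.174) = 0.4390
−0.131·log₂(0.131) = 0.3841
−0.168·log₂(0.168) = 0.4323
−0.078·log₂(0.078) = 0.2871
−0.184·log₂(0.184) = 0.4494
Sum ≈ 2.7530 → 2.7530 bits.

2.7530 bits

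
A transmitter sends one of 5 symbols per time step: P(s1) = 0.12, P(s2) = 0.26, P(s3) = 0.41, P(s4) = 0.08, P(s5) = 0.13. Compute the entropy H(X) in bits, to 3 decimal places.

2.074 bits

H = −Σ pᵢ log₂ pᵢ.
−0.12·log₂(0.12) = 0.3671
−0.26·log₂(0.26) = 0.5053
−0.41·log₂(0.41) = 0.5274
−0.08·log₂(0.08) = 0.2915
−0.13·log₂(0.13) = 0.3826
Sum ≈ 2.0739 → 2.074 bits.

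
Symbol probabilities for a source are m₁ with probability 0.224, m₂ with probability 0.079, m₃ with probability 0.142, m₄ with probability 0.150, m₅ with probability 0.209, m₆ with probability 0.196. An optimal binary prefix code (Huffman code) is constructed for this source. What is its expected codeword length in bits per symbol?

2.567 bits/symbol

Repeatedly combine the two least-probable nodes; the expected code length is the sum of the merged weights.
merge 79/1000 + 71/500 → 221/1000
merge 3/20 + 49/250 → 173/500
merge 209/1000 + 221/1000 → 43/100
merge 28/125 + 173/500 → 57/100
merge 43/100 + 57/100 → 1
L = 221/1000 + 173/500 + 43/100 + 57/100 + 1 = 2567/1000 = 2.567 bits/symbol.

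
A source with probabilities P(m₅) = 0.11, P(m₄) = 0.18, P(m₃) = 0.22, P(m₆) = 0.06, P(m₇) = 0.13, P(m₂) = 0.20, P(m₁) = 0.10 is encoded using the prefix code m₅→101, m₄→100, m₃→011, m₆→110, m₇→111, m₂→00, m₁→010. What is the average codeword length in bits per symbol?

2.8 bits/symbol

L̄ = Σ pᵢ·ℓᵢ = 0.11·3 + 0.18·3 + 0.22·3 + 0.06·3 + 0.13·3 + 0.20·2 + 0.10·3 = 2.8 bits/symbol.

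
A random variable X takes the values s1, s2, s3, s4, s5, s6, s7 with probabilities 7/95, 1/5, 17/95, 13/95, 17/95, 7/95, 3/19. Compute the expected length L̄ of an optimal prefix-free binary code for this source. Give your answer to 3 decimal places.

2.768 bits/symbol

Repeatedly combine the two least-probable nodes; the expected code length is the sum of the merged weights.
merge 7/95 + 7/95 → 14/95
merge 13/95 + 14/95 → 27/95
merge 3/19 + 17/95 → 32/95
merge 17/95 + 1/5 → 36/95
merge 27/95 + 32/95 → 59/95
merge 36/95 + 59/95 → 1
L = 14/95 + 27/95 + 32/95 + 36/95 + 59/95 + 1 = 263/95 ≈ 2.768 bits/symbol.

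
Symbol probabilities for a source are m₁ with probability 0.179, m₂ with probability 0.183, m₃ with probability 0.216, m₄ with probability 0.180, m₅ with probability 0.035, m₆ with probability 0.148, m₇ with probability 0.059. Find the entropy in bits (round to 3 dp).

H = −Σ pᵢ log₂ pᵢ.
−0.179·log₂(0.179) = 0.4443
−0.183·log₂(0.183) = 0.4484
−0.216·log₂(0.216) = 0.4776
−0.180·log₂(0.180) = 0.4453
−0.035·log₂(0.035) = 0.1693
−0.148·log₂(0.148) = 0.4079
−0.059·log₂(0.059) = 0.2409
Sum ≈ 2.6336 → 2.634 bits.

2.634 bits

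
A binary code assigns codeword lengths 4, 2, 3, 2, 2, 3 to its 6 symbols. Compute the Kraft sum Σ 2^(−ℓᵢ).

1.0625

With common denominator 2^4 = 16: Σ 2^(−ℓᵢ) = 1/16 + 4/16 + 2/16 + 4/16 + 4/16 + 2/16 = 17/16 = 1.0625.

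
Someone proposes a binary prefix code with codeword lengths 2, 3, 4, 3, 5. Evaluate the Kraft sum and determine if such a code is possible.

With common denominator 2^5 = 32: Σ 2^(−ℓᵢ) = 8/32 + 4/32 + 2/32 + 4/32 + 1/32 = 19/32 = 0.59375.
Kraft's inequality requires Σ ≤ 1; here Σ = 0.59375 ≤ 1, so such a prefix code exists.

0.59375; yes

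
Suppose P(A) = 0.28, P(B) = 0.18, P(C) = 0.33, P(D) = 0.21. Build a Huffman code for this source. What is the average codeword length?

Repeatedly combine the two least-probable nodes; the expected code length is the sum of the merged weights.
merge 9/50 + 21/100 → 39/100
merge 7/25 + 33/100 → 61/100
merge 39/100 + 61/100 → 1
L = 39/100 + 61/100 + 1 = 2 bits/symbol.

2 bits/symbol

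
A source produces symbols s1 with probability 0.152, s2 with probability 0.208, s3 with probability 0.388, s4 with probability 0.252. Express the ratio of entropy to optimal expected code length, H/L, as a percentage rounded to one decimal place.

Entropy H = −Σ p log₂ p ≈ 1.9154 bits.
Huffman merges: 19/125+26/125→9/25; 63/250+9/25→153/250; 97/250+153/250→1. L = 493/250 ≈ 1.9720.
Efficiency = H/L = 1.9154/1.9720 = 97.1%.

97.1%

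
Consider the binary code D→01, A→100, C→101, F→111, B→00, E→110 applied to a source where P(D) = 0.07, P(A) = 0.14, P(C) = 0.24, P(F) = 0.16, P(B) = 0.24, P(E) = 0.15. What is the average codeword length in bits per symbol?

L̄ = Σ pᵢ·ℓᵢ = 0.07·2 + 0.14·3 + 0.24·3 + 0.16·3 + 0.24·2 + 0.15·3 = 2.69 bits/symbol.

2.69 bits/symbol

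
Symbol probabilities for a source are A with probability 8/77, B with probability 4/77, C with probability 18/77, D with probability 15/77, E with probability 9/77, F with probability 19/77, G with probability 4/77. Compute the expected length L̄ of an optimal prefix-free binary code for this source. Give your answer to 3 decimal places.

2.623 bits/symbol

Repeatedly combine the two least-probable nodes; the expected code length is the sum of the merged weights.
merge 4/77 + 4/77 → 8/77
merge 8/77 + 8/77 → 16/77
merge 9/77 + 15/77 → 24/77
merge 16/77 + 18/77 → 34/77
merge 19/77 + 24/77 → 43/77
merge 34/77 + 43/77 → 1
L = 8/77 + 16/77 + 24/77 + 34/77 + 43/77 + 1 = 202/77 ≈ 2.623 bits/symbol.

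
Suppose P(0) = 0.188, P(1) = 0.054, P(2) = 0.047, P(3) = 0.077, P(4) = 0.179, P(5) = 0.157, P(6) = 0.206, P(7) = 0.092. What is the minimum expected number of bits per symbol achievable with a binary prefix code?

2.876 bits/symbol

Repeatedly combine the two least-probable nodes; the expected code length is the sum of the merged weights.
merge 47/1000 + 27/500 → 101/1000
merge 77/1000 + 23/250 → 169/1000
merge 101/1000 + 157/1000 → 129/500
merge 169/1000 + 179/1000 → 87/250
merge 47/250 + 103/500 → 197/500
merge 129/500 + 87/250 → 303/500
merge 197/500 + 303/500 → 1
L = 101/1000 + 169/1000 + 129/500 + 87/250 + 197/500 + 303/500 + 1 = 719/250 = 2.876 bits/symbol.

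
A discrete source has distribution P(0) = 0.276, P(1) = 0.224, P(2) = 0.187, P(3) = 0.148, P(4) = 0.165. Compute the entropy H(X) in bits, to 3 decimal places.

H = −Σ pᵢ log₂ pᵢ.
−0.276·log₂(0.276) = 0.5126
−0.224·log₂(0.224) = 0.4835
−0.187·log₂(0.187) = 0.4523
−0.148·log₂(0.148) = 0.4079
−0.165·log₂(0.165) = 0.4289
Sum ≈ 2.2853 → 2.285 bits.

2.285 bits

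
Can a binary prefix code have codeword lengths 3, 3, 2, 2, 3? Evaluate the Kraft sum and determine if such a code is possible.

0.875; yes

With common denominator 2^3 = 8: Σ 2^(−ℓᵢ) = 1/8 + 1/8 + 2/8 + 2/8 + 1/8 = 7/8 = 0.875.
Kraft's inequality requires Σ ≤ 1; here Σ = 0.875 ≤ 1, so such a prefix code exists.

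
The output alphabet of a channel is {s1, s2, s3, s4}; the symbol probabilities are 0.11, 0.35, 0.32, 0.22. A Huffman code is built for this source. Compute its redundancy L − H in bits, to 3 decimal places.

Entropy H = −Σ p log₂ p ≈ 1.8870 bits.
Huffman merges: 11/100+11/50→33/100; 8/25+33/100→13/20; 7/20+13/20→1. L = 99/50 ≈ 1.9800.
L − H = 1.9800 − 1.8870 = 0.093 bits.

0.093 bits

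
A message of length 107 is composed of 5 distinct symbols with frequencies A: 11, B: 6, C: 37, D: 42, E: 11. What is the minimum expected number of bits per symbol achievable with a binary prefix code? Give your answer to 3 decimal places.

2.028 bits/symbol

Probabilities are the counts divided by 107.
Repeatedly combine the two least-probable nodes; the expected code length is the sum of the merged weights.
merge 6/107 + 11/107 → 17/107
merge 11/107 + 17/107 → 28/107
merge 28/107 + 37/107 → 65/107
merge 42/107 + 65/107 → 1
L = 17/107 + 28/107 + 65/107 + 1 = 217/107 ≈ 2.028 bits/symbol.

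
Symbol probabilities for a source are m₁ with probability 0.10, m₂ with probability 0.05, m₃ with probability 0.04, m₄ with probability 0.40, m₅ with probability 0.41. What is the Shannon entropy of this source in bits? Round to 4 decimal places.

1.7902 bits

H = −Σ pᵢ log₂ pᵢ.
−0.10·log₂(0.10) = 0.3322
−0.05·log₂(0.05) = 0.2161
−0.04·log₂(0.04) = 0.1858
−0.40·log₂(0.40) = 0.5288
−0.41·log₂(0.41) = 0.5274
Sum ≈ 1.7902 → 1.7902 bits.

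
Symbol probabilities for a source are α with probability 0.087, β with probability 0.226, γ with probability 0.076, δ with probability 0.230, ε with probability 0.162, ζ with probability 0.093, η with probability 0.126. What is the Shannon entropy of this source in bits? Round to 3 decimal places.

2.682 bits

H = −Σ pᵢ log₂ pᵢ.
−0.087·log₂(0.087) = 0.3065
−0.226·log₂(0.226) = 0.4849
−0.076·log₂(0.076) = 0.2826
−0.230·log₂(0.230) = 0.4877
−0.162·log₂(0.162) = 0.4254
−0.093·log₂(0.093) = 0.3187
−0.126·log₂(0.126) = 0.3766
Sum ≈ 2.6822 → 2.682 bits.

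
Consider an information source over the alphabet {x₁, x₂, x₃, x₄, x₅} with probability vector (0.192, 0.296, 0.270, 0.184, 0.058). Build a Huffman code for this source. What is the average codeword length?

2.242 bits/symbol

Repeatedly combine the two least-probable nodes; the expected code length is the sum of the merged weights.
merge 29/500 + 23/125 → 121/500
merge 24/125 + 121/500 → 217/500
merge 27/100 + 37/125 → 283/500
merge 217/500 + 283/500 → 1
L = 121/500 + 217/500 + 283/500 + 1 = 1121/500 = 2.242 bits/symbol.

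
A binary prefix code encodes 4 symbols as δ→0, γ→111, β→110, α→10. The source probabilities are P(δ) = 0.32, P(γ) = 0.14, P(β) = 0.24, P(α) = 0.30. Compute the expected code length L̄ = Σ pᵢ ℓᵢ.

2.06 bits/symbol

L̄ = Σ pᵢ·ℓᵢ = 0.32·1 + 0.14·3 + 0.24·3 + 0.30·2 = 2.06 bits/symbol.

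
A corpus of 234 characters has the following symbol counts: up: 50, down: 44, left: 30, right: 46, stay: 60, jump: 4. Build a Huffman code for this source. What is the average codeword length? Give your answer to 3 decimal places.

2.479 bits/symbol

Probabilities are the counts divided by 234.
Repeatedly combine the two least-probable nodes; the expected code length is the sum of the merged weights.
merge 2/117 + 5/39 → 17/117
merge 17/117 + 22/117 → 1/3
merge 23/117 + 25/117 → 16/39
merge 10/39 + 1/3 → 23/39
merge 16/39 + 23/39 → 1
L = 17/117 + 1/3 + 16/39 + 23/39 + 1 = 290/117 ≈ 2.479 bits/symbol.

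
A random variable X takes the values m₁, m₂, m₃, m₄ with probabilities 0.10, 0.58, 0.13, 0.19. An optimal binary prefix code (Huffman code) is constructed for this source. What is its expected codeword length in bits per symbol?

1.65 bits/symbol

Repeatedly combine the two least-probable nodes; the expected code length is the sum of the merged weights.
merge 1/10 + 13/100 → 23/100
merge 19/100 + 23/100 → 21/50
merge 21/50 + 29/50 → 1
L = 23/100 + 21/50 + 1 = 33/20 = 1.65 bits/symbol.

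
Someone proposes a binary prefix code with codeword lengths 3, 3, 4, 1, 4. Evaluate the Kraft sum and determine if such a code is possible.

With common denominator 2^4 = 16: Σ 2^(−ℓᵢ) = 2/16 + 2/16 + 1/16 + 8/16 + 1/16 = 14/16 = 0.875.
Kraft's inequality requires Σ ≤ 1; here Σ = 0.875 ≤ 1, so such a prefix code exists.

0.875; yes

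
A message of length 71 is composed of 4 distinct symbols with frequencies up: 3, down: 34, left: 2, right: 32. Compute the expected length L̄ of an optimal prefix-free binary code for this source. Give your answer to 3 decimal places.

Probabilities are the counts divided by 71.
Repeatedly combine the two least-probable nodes; the expected code length is the sum of the merged weights.
merge 2/71 + 3/71 → 5/71
merge 5/71 + 32/71 → 37/71
merge 34/71 + 37/71 → 1
L = 5/71 + 37/71 + 1 = 113/71 ≈ 1.592 bits/symbol.

1.592 bits/symbol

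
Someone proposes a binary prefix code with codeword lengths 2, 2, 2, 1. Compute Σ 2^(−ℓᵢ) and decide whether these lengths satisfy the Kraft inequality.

1.25; no

With common denominator 2^2 = 4: Σ 2^(−ℓᵢ) = 1/4 + 1/4 + 1/4 + 2/4 = 5/4 = 1.25.
Kraft's inequality requires Σ ≤ 1; here Σ = 1.25 > 1, so no such prefix code exists.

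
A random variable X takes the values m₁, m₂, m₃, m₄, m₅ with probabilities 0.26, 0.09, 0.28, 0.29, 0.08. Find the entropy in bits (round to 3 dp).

H = −Σ pᵢ log₂ pᵢ.
−0.26·log₂(0.26) = 0.5053
−0.09·log₂(0.09) = 0.3127
−0.28·log₂(0.28) = 0.5142
−0.29·log₂(0.29) = 0.5179
−0.08·log₂(0.08) = 0.2915
Sum ≈ 2.1416 → 2.142 bits.

2.142 bits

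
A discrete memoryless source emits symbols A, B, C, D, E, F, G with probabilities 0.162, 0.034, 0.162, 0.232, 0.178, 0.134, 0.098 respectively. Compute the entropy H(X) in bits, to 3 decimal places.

2.666 bits

H = −Σ pᵢ log₂ pᵢ.
−0.162·log₂(0.162) = 0.4254
−0.034·log₂(0.034) = 0.1659
−0.162·log₂(0.162) = 0.4254
−0.232·log₂(0.232) = 0.4890
−0.178·log₂(0.178) = 0.4432
−0.134·log₂(0.134) = 0.3886
−0.098·log₂(0.098) = 0.3284
Sum ≈ 2.6659 → 2.666 bits.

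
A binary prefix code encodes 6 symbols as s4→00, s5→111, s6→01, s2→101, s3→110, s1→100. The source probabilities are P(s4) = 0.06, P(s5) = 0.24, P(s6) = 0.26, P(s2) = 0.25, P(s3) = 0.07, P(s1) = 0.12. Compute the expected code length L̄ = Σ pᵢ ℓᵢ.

2.68 bits/symbol

L̄ = Σ pᵢ·ℓᵢ = 0.06·2 + 0.24·3 + 0.26·2 + 0.25·3 + 0.07·3 + 0.12·3 = 2.68 bits/symbol.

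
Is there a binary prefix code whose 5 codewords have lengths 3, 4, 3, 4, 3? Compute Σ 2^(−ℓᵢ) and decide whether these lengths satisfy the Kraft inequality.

With common denominator 2^4 = 16: Σ 2^(−ℓᵢ) = 2/16 + 1/16 + 2/16 + 1/16 + 2/16 = 8/16 = 0.5.
Kraft's inequality requires Σ ≤ 1; here Σ = 0.5 ≤ 1, so such a prefix code exists.

0.5; yes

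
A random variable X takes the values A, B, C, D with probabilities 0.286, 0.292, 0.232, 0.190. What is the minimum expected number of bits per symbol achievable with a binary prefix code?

2 bits/symbol

Repeatedly combine the two least-probable nodes; the expected code length is the sum of the merged weights.
merge 19/100 + 29/125 → 211/500
merge 143/500 + 73/250 → 289/500
merge 211/500 + 289/500 → 1
L = 211/500 + 289/500 + 1 = 2 bits/symbol.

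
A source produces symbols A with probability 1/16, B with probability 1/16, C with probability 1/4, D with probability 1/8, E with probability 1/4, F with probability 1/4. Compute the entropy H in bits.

Each probability is a power of 1/2, so log₂(1/p) is an integer.
H = Σ p·log₂(1/p) = 1/16·4 + 1/16·4 + 1/4·2 + 1/8·3 + 1/4·2 + 1/4·2 = 2.375 bits.

2.375 bits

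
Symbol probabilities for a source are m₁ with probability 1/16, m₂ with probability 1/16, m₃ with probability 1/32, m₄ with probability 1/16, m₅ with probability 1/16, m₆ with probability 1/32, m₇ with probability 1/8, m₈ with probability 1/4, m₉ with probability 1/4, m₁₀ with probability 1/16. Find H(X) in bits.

Each probability is a power of 1/2, so log₂(1/p) is an integer.
H = Σ p·log₂(1/p) = 1/16·4 + 1/16·4 + 1/32·5 + 1/16·4 + 1/16·4 + 1/32·5 + 1/8·3 + 1/4·2 + 1/4·2 + 1/16·4 = 2.9375 bits.

2.9375 bits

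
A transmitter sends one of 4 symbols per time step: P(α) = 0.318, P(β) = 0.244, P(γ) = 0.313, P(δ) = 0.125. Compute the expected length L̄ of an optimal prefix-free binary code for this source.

Repeatedly combine the two least-probable nodes; the expected code length is the sum of the merged weights.
merge 1/8 + 61/250 → 369/1000
merge 313/1000 + 159/500 → 631/1000
merge 369/1000 + 631/1000 → 1
L = 369/1000 + 631/1000 + 1 = 2 bits/symbol.

2 bits/symbol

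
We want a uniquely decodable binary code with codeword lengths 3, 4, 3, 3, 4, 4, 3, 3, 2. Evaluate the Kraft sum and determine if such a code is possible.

With common denominator 2^4 = 16: Σ 2^(−ℓᵢ) = 2/16 + 1/16 + 2/16 + 2/16 + 1/16 + 1/16 + 2/16 + 2/16 + 4/16 = 17/16 = 1.0625.
Kraft's inequality requires Σ ≤ 1; here Σ = 1.0625 > 1, so no such prefix code exists.

1.0625; no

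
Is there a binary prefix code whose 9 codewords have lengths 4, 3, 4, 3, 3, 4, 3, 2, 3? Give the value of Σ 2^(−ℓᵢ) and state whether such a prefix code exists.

1.0625; no

With common denominator 2^4 = 16: Σ 2^(−ℓᵢ) = 1/16 + 2/16 + 1/16 + 2/16 + 2/16 + 1/16 + 2/16 + 4/16 + 2/16 = 17/16 = 1.0625.
Kraft's inequality requires Σ ≤ 1; here Σ = 1.0625 > 1, so no such prefix code exists.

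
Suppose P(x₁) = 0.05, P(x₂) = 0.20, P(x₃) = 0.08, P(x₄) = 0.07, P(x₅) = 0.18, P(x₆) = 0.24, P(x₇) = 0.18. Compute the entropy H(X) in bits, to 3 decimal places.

H = −Σ pᵢ log₂ pᵢ.
−0.05·log₂(0.05) = 0.2161
−0.20·log₂(0.20) = 0.4644
−0.08·log₂(0.08) = 0.2915
−0.07·log₂(0.07) = 0.2686
−0.18·log₂(0.18) = 0.4453
−0.24·log₂(0.24) = 0.4941
−0.18·log₂(0.18) = 0.4453
Sum ≈ 2.6253 → 2.625 bits.

2.625 bits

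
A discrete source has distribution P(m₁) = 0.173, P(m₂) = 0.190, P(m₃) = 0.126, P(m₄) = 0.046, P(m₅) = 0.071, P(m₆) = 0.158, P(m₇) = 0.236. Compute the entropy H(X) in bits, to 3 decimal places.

H = −Σ pᵢ log₂ pᵢ.
−0.173·log₂(0.173) = 0.4379
−0.190·log₂(0.190) = 0.4552
−0.126·log₂(0.126) = 0.3766
−0.046·log₂(0.046) = 0.2043
−0.071·log₂(0.071) = 0.2709
−0.158·log₂(0.158) = 0.4206
−0.236·log₂(0.236) = 0.4916
Sum ≈ 2.6572 → 2.657 bits.

2.657 bits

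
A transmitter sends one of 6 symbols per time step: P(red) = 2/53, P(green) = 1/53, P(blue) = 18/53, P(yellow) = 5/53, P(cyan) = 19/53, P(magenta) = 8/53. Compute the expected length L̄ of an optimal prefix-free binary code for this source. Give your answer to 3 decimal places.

Repeatedly combine the two least-probable nodes; the expected code length is the sum of the merged weights.
merge 1/53 + 2/53 → 3/53
merge 3/53 + 5/53 → 8/53
merge 8/53 + 8/53 → 16/53
merge 16/53 + 18/53 → 34/53
merge 19/53 + 34/53 → 1
L = 3/53 + 8/53 + 16/53 + 34/53 + 1 = 114/53 ≈ 2.151 bits/symbol.

2.151 bits/symbol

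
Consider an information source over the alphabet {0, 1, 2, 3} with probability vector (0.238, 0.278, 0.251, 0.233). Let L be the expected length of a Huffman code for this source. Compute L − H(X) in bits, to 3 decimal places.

Entropy H = −Σ p log₂ p ≈ 1.9965 bits.
Huffman merges: 233/1000+119/500→471/1000; 251/1000+139/500→529/1000; 471/1000+529/1000→1. L = 2 ≈ 2.0000.
L − H = 2.0000 − 1.9965 = 0.003 bits.

0.003 bits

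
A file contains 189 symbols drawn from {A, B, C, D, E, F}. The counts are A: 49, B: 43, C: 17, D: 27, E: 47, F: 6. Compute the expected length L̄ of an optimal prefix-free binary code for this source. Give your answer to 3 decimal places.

2.386 bits/symbol

Probabilities are the counts divided by 189.
Repeatedly combine the two least-probable nodes; the expected code length is the sum of the merged weights.
merge 2/63 + 17/189 → 23/189
merge 23/189 + 1/7 → 50/189
merge 43/189 + 47/189 → 10/21
merge 7/27 + 50/189 → 11/21
merge 10/21 + 11/21 → 1
L = 23/189 + 50/189 + 10/21 + 11/21 + 1 = 451/189 ≈ 2.386 bits/symbol.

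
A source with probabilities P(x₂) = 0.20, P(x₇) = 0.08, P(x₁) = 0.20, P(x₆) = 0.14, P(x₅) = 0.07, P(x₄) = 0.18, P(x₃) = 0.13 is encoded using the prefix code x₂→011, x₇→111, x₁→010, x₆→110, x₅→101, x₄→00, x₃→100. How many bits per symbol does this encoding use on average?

L̄ = Σ pᵢ·ℓᵢ = 0.20·3 + 0.08·3 + 0.20·3 + 0.14·3 + 0.07·3 + 0.18·2 + 0.13·3 = 2.82 bits/symbol.

2.82 bits/symbol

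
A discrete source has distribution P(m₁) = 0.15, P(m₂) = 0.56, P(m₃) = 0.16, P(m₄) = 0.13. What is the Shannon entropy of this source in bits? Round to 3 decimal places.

H = −Σ pᵢ log₂ pᵢ.
−0.15·log₂(0.15) = 0.4105
−0.56·log₂(0.56) = 0.4684
−0.16·log₂(0.16) = 0.4230
−0.13·log₂(0.13) = 0.3826
Sum ≈ 1.6846 → 1.685 bits.

1.685 bits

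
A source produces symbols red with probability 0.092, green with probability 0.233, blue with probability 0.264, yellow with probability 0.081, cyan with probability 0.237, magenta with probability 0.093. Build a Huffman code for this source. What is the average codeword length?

2.439 bits/symbol

Repeatedly combine the two least-probable nodes; the expected code length is the sum of the merged weights.
merge 81/1000 + 23/250 → 173/1000
merge 93/1000 + 173/1000 → 133/500
merge 233/1000 + 237/1000 → 47/100
merge 33/125 + 133/500 → 53/100
merge 47/100 + 53/100 → 1
L = 173/1000 + 133/500 + 47/100 + 53/100 + 1 = 2439/1000 = 2.439 bits/symbol.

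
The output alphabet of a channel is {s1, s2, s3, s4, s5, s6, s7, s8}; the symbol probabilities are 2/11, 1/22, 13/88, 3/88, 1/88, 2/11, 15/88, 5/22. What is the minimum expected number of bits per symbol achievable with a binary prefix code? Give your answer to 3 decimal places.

2.727 bits/symbol

Repeatedly combine the two least-probable nodes; the expected code length is the sum of the merged weights.
merge 1/88 + 3/88 → 1/22
merge 1/22 + 1/22 → 1/11
merge 1/11 + 13/88 → 21/88
merge 15/88 + 2/11 → 31/88
merge 2/11 + 5/22 → 9/22
merge 21/88 + 31/88 → 13/22
merge 9/22 + 13/22 → 1
L = 1/22 + 1/11 + 21/88 + 31/88 + 9/22 + 13/22 + 1 = 30/11 ≈ 2.727 bits/symbol.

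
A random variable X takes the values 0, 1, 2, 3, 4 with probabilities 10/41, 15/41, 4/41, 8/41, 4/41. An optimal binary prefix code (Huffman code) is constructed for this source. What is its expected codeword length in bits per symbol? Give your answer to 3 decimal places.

2.195 bits/symbol

Repeatedly combine the two least-probable nodes; the expected code length is the sum of the merged weights.
merge 4/41 + 4/41 → 8/41
merge 8/41 + 8/41 → 16/41
merge 10/41 + 15/41 → 25/41
merge 16/41 + 25/41 → 1
L = 8/41 + 16/41 + 25/41 + 1 = 90/41 ≈ 2.195 bits/symbol.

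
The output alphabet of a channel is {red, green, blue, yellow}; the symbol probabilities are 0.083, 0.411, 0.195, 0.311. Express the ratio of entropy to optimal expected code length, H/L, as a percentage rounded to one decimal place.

Entropy H = −Σ p log₂ p ≈ 1.8092 bits.
Huffman merges: 83/1000+39/200→139/500; 139/500+311/1000→589/1000; 411/1000+589/1000→1. L = 1867/1000 ≈ 1.8670.
Efficiency = H/L = 1.8092/1.8670 = 96.9%.

96.9%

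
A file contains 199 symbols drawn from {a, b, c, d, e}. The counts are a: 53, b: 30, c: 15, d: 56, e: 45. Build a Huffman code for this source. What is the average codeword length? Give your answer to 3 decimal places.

Probabilities are the counts divided by 199.
Repeatedly combine the two least-probable nodes; the expected code length is the sum of the merged weights.
merge 15/199 + 30/199 → 45/199
merge 45/199 + 45/199 → 90/199
merge 53/199 + 56/199 → 109/199
merge 90/199 + 109/199 → 1
L = 45/199 + 90/199 + 109/199 + 1 = 443/199 ≈ 2.226 bits/symbol.

2.226 bits/symbol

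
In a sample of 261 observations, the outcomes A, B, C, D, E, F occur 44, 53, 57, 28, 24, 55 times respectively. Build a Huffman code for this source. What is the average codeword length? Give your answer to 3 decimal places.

2.567 bits/symbol

Probabilities are the counts divided by 261.
Repeatedly combine the two least-probable nodes; the expected code length is the sum of the merged weights.
merge 8/87 + 28/261 → 52/261
merge 44/261 + 52/261 → 32/87
merge 53/261 + 55/261 → 12/29
merge 19/87 + 32/87 → 17/29
merge 12/29 + 17/29 → 1
L = 52/261 + 32/87 + 12/29 + 17/29 + 1 = 670/261 ≈ 2.567 bits/symbol.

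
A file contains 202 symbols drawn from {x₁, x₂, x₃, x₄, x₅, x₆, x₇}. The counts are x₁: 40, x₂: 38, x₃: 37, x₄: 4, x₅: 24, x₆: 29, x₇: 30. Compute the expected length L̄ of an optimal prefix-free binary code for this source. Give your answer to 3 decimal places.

Probabilities are the counts divided by 202.
Repeatedly combine the two least-probable nodes; the expected code length is the sum of the merged weights.
merge 2/101 + 12/101 → 14/101
merge 14/101 + 29/202 → 57/202
merge 15/101 + 37/202 → 67/202
merge 19/101 + 20/101 → 39/101
merge 57/202 + 67/202 → 62/101
merge 39/101 + 62/101 → 1
L = 14/101 + 57/202 + 67/202 + 39/101 + 62/101 + 1 = 278/101 ≈ 2.752 bits/symbol.

2.752 bits/symbol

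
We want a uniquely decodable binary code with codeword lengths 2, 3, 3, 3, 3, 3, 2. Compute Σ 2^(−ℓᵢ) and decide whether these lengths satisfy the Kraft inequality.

With common denominator 2^3 = 8: Σ 2^(−ℓᵢ) = 2/8 + 1/8 + 1/8 + 1/8 + 1/8 + 1/8 + 2/8 = 9/8 = 1.125.
Kraft's inequality requires Σ ≤ 1; here Σ = 1.125 > 1, so no such prefix code exists.

1.125; no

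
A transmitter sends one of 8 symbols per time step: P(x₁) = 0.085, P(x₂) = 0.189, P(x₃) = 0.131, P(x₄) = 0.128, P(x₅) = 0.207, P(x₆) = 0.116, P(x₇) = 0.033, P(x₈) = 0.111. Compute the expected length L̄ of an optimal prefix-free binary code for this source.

2.911 bits/symbol

Repeatedly combine the two least-probable nodes; the expected code length is the sum of the merged weights.
merge 33/1000 + 17/200 → 59/500
merge 111/1000 + 29/250 → 227/1000
merge 59/500 + 16/125 → 123/500
merge 131/1000 + 189/1000 → 8/25
merge 207/1000 + 227/1000 → 217/500
merge 123/500 + 8/25 → 283/500
merge 217/500 + 283/500 → 1
L = 59/500 + 227/1000 + 123/500 + 8/25 + 217/500 + 283/500 + 1 = 2911/1000 = 2.911 bits/symbol.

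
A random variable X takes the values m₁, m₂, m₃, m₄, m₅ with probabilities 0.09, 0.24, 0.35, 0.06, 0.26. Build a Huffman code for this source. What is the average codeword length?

2.15 bits/symbol

Repeatedly combine the two least-probable nodes; the expected code length is the sum of the merged weights.
merge 3/50 + 9/100 → 3/20
merge 3/20 + 6/25 → 39/100
merge 13/50 + 7/20 → 61/100
merge 39/100 + 61/100 → 1
L = 3/20 + 39/100 + 61/100 + 1 = 43/20 = 2.15 bits/symbol.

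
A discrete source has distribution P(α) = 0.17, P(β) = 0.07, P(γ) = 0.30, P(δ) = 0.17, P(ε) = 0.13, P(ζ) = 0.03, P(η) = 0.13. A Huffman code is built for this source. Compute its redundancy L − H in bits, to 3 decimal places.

0.054 bits

Entropy H = −Σ p log₂ p ≈ 2.5759 bits.
Huffman merges: 3/100+7/100→1/10; 1/10+13/100→23/100; 13/100+17/100→3/10; 17/100+23/100→2/5; 3/10+3/10→3/5; 2/5+3/5→1. L = 263/100 ≈ 2.6300.
L − H = 2.6300 − 2.5759 = 0.054 bits.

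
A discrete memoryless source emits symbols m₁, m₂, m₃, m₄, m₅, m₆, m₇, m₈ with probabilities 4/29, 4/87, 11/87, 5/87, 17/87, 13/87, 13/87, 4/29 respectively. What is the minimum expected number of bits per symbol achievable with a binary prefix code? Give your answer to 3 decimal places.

Repeatedly combine the two least-probable nodes; the expected code length is the sum of the merged weights.
merge 4/87 + 5/87 → 3/29
merge 3/29 + 11/87 → 20/87
merge 4/29 + 4/29 → 8/29
merge 13/87 + 13/87 → 26/87
merge 17/87 + 20/87 → 37/87
merge 8/29 + 26/87 → 50/87
merge 37/87 + 50/87 → 1
L = 3/29 + 20/87 + 8/29 + 26/87 + 37/87 + 50/87 + 1 = 253/87 ≈ 2.908 bits/symbol.

2.908 bits/symbol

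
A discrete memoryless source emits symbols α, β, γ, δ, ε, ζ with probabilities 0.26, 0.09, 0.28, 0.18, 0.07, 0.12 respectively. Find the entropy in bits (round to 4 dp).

2.4131 bits

H = −Σ pᵢ log₂ pᵢ.
−0.26·log₂(0.26) = 0.5053
−0.09·log₂(0.09) = 0.3127
−0.28·log₂(0.28) = 0.5142
−0.18·log₂(0.18) = 0.4453
−0.07·log₂(0.07) = 0.2686
−0.12·log₂(0.12) = 0.3671
Sum ≈ 2.4131 → 2.4131 bits.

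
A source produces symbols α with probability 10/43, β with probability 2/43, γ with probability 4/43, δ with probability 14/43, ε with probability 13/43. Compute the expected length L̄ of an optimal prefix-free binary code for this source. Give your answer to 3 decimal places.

Repeatedly combine the two least-probable nodes; the expected code length is the sum of the merged weights.
merge 2/43 + 4/43 → 6/43
merge 6/43 + 10/43 → 16/43
merge 13/43 + 14/43 → 27/43
merge 16/43 + 27/43 → 1
L = 6/43 + 16/43 + 27/43 + 1 = 92/43 ≈ 2.140 bits/symbol.

2.140 bits/symbol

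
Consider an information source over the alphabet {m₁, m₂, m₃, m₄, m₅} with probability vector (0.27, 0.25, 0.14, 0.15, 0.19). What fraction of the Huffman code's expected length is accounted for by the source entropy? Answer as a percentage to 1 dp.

Entropy H = −Σ p log₂ p ≈ 2.2729 bits.
Huffman merges: 7/50+3/20→29/100; 19/100+1/4→11/25; 27/100+29/100→14/25; 11/25+14/25→1. L = 229/100 ≈ 2.2900.
Efficiency = H/L = 2.2729/2.2900 = 99.3%.

99.3%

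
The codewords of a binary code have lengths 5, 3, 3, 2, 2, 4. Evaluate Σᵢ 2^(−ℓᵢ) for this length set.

With common denominator 2^5 = 32: Σ 2^(−ℓᵢ) = 1/32 + 4/32 + 4/32 + 8/32 + 8/32 + 2/32 = 27/32 = 0.84375.

0.84375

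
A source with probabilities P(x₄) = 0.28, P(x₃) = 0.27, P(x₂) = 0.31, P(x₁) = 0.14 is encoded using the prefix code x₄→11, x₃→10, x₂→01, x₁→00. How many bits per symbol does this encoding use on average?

2 bits/symbol

L̄ = Σ pᵢ·ℓᵢ = 0.28·2 + 0.27·2 + 0.31·2 + 0.14·2 = 2 bits/symbol.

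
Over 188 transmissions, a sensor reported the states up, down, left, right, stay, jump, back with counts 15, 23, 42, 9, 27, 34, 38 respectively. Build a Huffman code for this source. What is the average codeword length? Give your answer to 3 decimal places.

2.702 bits/symbol

Probabilities are the counts divided by 188.
Repeatedly combine the two least-probable nodes; the expected code length is the sum of the merged weights.
merge 9/188 + 15/188 → 6/47
merge 23/188 + 6/47 → 1/4
merge 27/188 + 17/94 → 61/188
merge 19/94 + 21/94 → 20/47
merge 1/4 + 61/188 → 27/47
merge 20/47 + 27/47 → 1
L = 6/47 + 1/4 + 61/188 + 20/47 + 27/47 + 1 = 127/47 ≈ 2.702 bits/symbol.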